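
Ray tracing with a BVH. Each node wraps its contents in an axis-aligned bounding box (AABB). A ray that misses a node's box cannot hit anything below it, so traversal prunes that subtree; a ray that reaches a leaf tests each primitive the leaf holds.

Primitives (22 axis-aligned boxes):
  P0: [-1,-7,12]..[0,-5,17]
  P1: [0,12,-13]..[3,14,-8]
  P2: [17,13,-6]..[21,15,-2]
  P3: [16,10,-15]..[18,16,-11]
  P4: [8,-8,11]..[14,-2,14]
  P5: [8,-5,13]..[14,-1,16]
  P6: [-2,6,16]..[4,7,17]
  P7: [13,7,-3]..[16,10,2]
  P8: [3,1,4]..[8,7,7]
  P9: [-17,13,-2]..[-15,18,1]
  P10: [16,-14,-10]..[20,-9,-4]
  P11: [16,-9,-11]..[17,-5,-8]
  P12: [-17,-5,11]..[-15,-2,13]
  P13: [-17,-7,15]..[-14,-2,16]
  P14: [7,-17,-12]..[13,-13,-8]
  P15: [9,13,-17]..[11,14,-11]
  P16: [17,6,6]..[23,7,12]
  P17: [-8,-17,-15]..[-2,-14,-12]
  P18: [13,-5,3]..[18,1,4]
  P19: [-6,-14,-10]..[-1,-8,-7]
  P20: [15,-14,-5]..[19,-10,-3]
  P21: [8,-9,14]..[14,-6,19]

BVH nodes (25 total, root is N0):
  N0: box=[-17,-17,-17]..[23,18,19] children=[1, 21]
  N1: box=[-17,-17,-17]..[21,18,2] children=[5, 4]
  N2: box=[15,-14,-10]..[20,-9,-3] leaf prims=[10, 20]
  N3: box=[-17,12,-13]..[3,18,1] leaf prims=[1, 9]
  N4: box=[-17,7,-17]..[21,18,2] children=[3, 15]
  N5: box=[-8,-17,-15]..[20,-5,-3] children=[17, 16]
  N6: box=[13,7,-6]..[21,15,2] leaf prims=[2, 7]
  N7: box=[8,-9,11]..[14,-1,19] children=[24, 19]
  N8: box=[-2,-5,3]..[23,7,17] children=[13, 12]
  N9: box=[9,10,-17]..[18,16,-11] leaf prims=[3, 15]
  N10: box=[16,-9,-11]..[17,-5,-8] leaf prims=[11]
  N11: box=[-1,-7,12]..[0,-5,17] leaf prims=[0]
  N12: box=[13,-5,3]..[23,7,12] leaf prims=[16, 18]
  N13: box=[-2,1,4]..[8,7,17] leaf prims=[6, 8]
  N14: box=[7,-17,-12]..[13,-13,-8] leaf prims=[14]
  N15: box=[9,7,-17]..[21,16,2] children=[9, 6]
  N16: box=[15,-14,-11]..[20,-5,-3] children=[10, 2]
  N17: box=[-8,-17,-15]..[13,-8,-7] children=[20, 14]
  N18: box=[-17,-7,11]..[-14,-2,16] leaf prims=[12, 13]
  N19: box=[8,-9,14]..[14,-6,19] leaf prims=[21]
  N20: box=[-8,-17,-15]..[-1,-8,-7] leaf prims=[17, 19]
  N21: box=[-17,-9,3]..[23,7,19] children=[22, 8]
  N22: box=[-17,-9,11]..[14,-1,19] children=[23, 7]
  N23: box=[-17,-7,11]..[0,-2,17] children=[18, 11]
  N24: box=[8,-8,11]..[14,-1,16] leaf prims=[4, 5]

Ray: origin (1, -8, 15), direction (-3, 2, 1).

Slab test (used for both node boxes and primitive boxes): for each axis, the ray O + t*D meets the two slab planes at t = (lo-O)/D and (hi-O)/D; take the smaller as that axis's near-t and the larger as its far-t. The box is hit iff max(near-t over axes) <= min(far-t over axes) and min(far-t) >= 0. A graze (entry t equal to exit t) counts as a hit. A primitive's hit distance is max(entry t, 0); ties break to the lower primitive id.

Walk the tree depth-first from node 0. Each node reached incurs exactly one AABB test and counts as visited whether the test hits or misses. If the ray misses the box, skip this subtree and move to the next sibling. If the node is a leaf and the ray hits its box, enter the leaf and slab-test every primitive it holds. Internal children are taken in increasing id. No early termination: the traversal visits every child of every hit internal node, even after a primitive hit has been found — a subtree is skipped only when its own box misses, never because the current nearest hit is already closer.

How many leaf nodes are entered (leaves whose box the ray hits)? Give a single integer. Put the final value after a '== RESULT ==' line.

Trace the traversal:
N0 x:[-22/3,6] y:[-9/2,13] z:[-32,4] -> hit [-9/2,4], descend [1, 21]
  N1 x:[-20/3,6] y:[-9/2,13] z:[-32,-13] -> miss, prune
  N21 x:[-22/3,6] y:[-1/2,15/2] z:[-12,4] -> hit [-1/2,4], descend [8, 22]
    N8 x:[-22/3,1] y:[3/2,15/2] z:[-12,2] -> miss, prune
    N22 x:[-13/3,6] y:[-1/2,7/2] z:[-4,4] -> hit [-1/2,7/2], descend [7, 23]
      N7 x:[-13/3,-7/3] y:[-1/2,7/2] z:[-4,4] -> miss, prune
      N23 x:[1/3,6] y:[1/2,3] z:[-4,2] -> hit [1/2,2], descend [11, 18]
        N11 x:[1/3,2/3] y:[1/2,3/2] z:[-3,2] -> hit [1/2,2/3] leaf, test {P0@t=1/2}
        N18 x:[5,6] y:[1/2,3] z:[-4,1] -> miss, prune

Visited [0, 1, 21, 8, 22, 7, 23, 11, 18]. Tests: 9 box, 1 leaf. Nearest: P0.

== RESULT ==
1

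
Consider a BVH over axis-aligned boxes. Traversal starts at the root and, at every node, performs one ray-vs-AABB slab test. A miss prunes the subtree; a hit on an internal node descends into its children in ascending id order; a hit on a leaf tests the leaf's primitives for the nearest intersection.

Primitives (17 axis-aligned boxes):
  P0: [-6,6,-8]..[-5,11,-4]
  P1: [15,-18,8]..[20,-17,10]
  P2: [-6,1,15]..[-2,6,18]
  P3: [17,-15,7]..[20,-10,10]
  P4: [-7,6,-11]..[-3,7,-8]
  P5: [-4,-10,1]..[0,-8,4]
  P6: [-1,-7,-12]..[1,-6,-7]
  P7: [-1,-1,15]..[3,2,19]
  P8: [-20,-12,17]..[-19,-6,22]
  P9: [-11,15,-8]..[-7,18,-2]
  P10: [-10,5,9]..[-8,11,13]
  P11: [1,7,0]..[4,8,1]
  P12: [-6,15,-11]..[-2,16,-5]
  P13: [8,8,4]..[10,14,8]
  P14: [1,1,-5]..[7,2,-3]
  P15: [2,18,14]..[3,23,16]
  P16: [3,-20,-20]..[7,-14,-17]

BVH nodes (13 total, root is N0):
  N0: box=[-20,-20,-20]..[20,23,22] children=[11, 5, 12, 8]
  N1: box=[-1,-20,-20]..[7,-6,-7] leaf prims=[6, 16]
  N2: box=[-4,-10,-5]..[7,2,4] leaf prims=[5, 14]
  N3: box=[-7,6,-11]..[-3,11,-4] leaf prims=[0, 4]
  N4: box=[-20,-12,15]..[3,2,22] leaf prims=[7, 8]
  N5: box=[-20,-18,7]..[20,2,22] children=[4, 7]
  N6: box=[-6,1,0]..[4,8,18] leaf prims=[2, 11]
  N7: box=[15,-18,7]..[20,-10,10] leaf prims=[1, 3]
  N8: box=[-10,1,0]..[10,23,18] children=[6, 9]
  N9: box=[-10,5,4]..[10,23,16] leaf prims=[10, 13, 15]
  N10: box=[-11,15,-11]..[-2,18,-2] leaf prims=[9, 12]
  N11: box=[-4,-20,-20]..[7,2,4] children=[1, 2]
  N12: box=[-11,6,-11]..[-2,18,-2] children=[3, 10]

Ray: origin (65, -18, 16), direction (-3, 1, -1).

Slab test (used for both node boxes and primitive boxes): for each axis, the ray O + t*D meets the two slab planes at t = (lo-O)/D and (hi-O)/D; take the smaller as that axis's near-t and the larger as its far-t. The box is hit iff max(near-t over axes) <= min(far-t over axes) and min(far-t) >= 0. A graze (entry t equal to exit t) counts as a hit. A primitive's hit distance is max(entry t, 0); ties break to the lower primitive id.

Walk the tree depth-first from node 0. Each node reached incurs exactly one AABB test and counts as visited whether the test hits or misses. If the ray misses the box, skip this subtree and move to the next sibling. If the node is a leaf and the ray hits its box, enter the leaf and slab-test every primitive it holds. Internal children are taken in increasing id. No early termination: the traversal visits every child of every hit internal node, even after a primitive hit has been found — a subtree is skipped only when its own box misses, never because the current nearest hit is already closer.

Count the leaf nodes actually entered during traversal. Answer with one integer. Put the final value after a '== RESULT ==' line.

Trace the traversal:
N0 x:[15,85/3] y:[-2,41] z:[-6,36] -> hit [15,85/3], descend [5, 8, 11, 12]
  N5 x:[15,85/3] y:[0,20] z:[-6,9] -> miss, prune
  N8 x:[55/3,25] y:[19,41] z:[-2,16] -> miss, prune
  N11 x:[58/3,23] y:[-2,20] z:[12,36] -> hit [58/3,20], descend [1, 2]
    N1 x:[58/3,22] y:[-2,12] z:[23,36] -> miss, prune
    N2 x:[58/3,23] y:[8,20] z:[12,21] -> hit [58/3,20] leaf, test {P5(miss), P14@t=58/3}
  N12 x:[67/3,76/3] y:[24,36] z:[18,27] -> hit [24,76/3], descend [3, 10]
    N3 x:[68/3,24] y:[24,29] z:[20,27] -> hit [24,24] leaf, test {P0(miss), P4@t=24}
    N10 x:[67/3,76/3] y:[33,36] z:[18,27] -> miss, prune

Visited [0, 5, 8, 11, 1, 2, 12, 3, 10]. Tests: 9 box, 2 leaf. Nearest: P14.

== RESULT ==
2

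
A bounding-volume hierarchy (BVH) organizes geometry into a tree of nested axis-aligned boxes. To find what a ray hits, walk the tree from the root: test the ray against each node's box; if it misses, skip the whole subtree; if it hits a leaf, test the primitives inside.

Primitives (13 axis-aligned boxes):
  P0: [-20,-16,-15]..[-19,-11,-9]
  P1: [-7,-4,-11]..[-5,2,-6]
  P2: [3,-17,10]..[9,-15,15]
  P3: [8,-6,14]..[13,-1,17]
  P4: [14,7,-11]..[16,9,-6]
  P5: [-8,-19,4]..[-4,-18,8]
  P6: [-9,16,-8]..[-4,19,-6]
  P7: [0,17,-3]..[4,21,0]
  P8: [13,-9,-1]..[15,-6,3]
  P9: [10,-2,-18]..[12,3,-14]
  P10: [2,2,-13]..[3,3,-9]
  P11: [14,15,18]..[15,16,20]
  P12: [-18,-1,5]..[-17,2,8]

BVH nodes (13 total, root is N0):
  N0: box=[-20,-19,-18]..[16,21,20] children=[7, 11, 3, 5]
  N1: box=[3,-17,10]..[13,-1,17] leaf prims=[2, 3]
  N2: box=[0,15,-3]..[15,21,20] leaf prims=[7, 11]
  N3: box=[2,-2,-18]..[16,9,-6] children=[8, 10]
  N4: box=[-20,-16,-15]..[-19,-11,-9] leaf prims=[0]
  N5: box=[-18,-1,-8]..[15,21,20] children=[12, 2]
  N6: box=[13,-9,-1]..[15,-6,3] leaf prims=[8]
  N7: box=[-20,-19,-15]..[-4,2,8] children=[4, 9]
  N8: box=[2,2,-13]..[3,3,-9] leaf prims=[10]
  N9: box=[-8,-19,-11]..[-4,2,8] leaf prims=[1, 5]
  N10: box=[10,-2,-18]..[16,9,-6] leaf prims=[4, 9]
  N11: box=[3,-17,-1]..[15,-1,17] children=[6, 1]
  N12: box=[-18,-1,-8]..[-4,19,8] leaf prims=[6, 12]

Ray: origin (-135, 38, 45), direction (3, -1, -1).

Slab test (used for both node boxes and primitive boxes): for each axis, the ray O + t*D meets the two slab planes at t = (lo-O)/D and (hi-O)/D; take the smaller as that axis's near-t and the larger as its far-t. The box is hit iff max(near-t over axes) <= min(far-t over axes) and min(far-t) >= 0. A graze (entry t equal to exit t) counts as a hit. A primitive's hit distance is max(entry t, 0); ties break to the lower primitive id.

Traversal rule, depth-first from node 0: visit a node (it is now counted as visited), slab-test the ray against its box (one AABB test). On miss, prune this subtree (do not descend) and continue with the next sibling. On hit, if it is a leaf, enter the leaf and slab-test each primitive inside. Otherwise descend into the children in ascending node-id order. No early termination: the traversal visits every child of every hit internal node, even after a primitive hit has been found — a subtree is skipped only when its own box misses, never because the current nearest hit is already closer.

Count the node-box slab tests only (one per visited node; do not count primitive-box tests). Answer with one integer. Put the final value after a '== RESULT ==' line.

Traverse from the root:
N0 x:[115/3,151/3] y:[17,57] z:[25,63] -> hit [115/3,151/3], descend [3, 5, 7, 11]
  N3 x:[137/3,151/3] y:[29,40] z:[51,63] -> miss, prune
  N5 x:[39,50] y:[17,39] z:[25,53] -> hit [39,39], descend [2, 12]
    N2 x:[45,50] y:[17,23] z:[25,48] -> miss, prune
    N12 x:[39,131/3] y:[19,39] z:[37,53] -> hit [39,39] leaf, test {P6(miss), P12@t=39}
  N7 x:[115/3,131/3] y:[36,57] z:[37,60] -> hit [115/3,131/3], descend [4, 9]
    N4 x:[115/3,116/3] y:[49,54] z:[54,60] -> miss, prune
    N9 x:[127/3,131/3] y:[36,57] z:[37,56] -> hit [127/3,131/3] leaf, test {P1(miss), P5(miss)}
  N11 x:[46,50] y:[39,55] z:[28,46] -> hit [46,46], descend [1, 6]
    N1 x:[46,148/3] y:[39,55] z:[28,35] -> miss, prune
    N6 x:[148/3,50] y:[44,47] z:[42,46] -> miss, prune

Visited [0, 3, 5, 2, 12, 7, 4, 9, 11, 1, 6]. Tests: 11 box, 2 leaf. Nearest: P12.

== RESULT ==
11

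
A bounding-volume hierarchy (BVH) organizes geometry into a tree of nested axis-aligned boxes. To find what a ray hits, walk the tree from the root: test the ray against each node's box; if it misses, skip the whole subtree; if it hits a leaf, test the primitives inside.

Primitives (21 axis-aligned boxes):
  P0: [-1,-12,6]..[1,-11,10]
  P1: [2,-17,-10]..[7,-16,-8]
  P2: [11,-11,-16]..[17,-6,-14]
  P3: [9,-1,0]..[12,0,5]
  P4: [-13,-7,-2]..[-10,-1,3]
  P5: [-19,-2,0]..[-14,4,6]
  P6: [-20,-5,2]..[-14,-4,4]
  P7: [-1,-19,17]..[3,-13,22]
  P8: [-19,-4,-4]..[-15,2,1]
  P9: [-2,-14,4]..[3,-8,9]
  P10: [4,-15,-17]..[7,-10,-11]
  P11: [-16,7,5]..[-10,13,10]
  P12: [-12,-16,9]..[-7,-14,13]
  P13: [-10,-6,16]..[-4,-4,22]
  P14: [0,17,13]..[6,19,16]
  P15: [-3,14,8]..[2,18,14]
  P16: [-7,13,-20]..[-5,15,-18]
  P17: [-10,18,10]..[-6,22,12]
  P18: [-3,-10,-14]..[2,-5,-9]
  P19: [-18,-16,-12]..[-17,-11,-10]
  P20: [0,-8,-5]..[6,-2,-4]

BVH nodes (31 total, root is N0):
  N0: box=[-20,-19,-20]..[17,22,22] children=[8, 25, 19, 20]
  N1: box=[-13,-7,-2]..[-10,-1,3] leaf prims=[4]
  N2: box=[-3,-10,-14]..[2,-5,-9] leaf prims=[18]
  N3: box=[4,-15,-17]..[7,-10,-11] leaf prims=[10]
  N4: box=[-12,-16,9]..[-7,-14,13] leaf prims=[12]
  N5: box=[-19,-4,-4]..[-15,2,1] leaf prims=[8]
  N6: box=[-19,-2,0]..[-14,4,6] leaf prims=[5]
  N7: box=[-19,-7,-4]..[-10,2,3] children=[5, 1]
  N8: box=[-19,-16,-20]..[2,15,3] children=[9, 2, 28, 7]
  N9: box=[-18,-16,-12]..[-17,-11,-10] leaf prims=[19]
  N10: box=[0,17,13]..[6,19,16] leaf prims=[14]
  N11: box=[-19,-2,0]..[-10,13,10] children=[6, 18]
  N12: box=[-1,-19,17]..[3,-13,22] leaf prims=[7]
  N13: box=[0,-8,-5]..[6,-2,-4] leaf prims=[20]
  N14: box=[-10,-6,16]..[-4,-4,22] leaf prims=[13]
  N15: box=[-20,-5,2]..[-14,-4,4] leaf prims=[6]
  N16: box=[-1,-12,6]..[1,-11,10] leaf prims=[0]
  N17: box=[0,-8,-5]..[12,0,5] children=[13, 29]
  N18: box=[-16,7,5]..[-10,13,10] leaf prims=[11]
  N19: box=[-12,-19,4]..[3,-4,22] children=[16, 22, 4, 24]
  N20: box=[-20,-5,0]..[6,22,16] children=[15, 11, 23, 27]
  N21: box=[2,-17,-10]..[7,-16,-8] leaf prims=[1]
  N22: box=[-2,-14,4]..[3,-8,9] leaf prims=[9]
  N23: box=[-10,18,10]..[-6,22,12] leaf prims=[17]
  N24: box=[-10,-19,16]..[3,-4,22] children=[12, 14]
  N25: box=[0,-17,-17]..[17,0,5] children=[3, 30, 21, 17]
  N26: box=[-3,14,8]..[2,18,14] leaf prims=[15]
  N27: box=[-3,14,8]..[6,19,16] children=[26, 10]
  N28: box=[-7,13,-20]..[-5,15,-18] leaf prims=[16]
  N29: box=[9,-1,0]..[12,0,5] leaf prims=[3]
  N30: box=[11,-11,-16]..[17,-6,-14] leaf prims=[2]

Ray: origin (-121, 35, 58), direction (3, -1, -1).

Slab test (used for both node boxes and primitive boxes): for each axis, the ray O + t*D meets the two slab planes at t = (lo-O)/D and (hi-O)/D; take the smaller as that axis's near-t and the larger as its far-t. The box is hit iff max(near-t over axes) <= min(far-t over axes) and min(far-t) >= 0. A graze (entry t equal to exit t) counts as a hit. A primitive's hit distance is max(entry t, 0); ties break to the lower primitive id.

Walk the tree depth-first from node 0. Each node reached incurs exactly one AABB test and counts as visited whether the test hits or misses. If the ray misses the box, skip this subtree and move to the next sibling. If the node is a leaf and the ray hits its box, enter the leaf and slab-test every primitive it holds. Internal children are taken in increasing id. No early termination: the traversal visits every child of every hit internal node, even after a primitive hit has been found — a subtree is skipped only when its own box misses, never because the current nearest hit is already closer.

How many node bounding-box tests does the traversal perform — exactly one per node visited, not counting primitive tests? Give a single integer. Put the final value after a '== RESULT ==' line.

Trace the traversal:
N0 x:[101/3,46] y:[13,54] z:[36,78] -> hit [36,46], descend [8, 19, 20, 25]
  N8 x:[34,41] y:[20,51] z:[55,78] -> miss, prune
  N19 x:[109/3,124/3] y:[39,54] z:[36,54] -> hit [39,124/3], descend [4, 16, 22, 24]
    N4 x:[109/3,38] y:[49,51] z:[45,49] -> miss, prune
    N16 x:[40,122/3] y:[46,47] z:[48,52] -> miss, prune
    N22 x:[119/3,124/3] y:[43,49] z:[49,54] -> miss, prune
    N24 x:[37,124/3] y:[39,54] z:[36,42] -> hit [39,124/3], descend [12, 14]
      N12 x:[40,124/3] y:[48,54] z:[36,41] -> miss, prune
      N14 x:[37,39] y:[39,41] z:[36,42] -> hit [39,39] leaf, test {P13@t=39}
  N20 x:[101/3,127/3] y:[13,40] z:[42,58] -> miss, prune
  N25 x:[121/3,46] y:[35,52] z:[53,75] -> miss, prune

order=[0, 8, 19, 4, 16, 22, 24, 12, 14, 20, 25]  |boxes|=11  |leaves|=1  hit=P13

== RESULT ==
11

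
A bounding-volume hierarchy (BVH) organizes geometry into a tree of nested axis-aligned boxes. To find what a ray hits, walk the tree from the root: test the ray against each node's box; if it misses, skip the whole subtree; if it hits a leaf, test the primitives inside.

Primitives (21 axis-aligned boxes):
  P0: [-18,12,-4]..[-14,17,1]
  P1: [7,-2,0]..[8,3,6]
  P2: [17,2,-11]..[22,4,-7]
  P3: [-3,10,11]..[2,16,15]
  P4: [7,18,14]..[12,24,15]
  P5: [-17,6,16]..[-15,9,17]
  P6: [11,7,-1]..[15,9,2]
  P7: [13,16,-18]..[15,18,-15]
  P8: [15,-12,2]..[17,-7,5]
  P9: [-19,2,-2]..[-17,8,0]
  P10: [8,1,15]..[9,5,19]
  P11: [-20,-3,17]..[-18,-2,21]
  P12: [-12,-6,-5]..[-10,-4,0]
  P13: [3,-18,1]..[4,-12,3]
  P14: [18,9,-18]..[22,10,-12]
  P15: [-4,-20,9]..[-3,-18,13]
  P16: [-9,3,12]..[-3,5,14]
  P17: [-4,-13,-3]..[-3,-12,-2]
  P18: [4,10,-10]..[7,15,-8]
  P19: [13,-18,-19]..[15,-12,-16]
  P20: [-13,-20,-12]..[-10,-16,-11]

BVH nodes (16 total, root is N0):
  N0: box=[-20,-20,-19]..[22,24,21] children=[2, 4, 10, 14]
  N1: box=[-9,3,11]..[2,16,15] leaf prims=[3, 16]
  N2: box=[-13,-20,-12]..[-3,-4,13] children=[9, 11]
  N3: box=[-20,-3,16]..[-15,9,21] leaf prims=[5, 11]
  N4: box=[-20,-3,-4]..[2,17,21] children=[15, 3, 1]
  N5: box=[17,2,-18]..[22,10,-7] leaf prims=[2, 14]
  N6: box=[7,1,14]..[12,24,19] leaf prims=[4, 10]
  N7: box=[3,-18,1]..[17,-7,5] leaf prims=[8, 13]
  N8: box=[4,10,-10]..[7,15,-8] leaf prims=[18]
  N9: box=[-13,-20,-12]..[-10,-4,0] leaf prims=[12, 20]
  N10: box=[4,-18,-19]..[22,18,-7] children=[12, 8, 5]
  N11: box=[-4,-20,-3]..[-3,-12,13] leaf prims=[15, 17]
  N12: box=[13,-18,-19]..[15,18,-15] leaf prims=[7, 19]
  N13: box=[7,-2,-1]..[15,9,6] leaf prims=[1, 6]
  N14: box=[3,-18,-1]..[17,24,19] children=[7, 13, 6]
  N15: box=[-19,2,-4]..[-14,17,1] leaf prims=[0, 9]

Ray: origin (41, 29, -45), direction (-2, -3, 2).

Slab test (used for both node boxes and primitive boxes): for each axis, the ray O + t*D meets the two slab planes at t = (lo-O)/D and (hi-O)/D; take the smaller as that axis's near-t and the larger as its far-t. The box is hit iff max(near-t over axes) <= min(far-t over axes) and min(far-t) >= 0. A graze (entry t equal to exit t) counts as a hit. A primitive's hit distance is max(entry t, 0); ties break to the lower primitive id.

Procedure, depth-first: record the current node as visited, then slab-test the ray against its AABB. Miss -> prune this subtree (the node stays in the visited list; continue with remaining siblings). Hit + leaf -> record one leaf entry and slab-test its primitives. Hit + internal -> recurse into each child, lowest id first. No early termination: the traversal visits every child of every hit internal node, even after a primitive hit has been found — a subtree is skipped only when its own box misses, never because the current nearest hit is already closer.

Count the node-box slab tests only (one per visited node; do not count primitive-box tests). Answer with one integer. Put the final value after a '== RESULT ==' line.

Traverse from the root:
N0 x:[19/2,61/2] y:[5/3,49/3] z:[13,33] -> hit [13,49/3], descend [2, 4, 10, 14]
  N2 x:[22,27] y:[11,49/3] z:[33/2,29] -> miss, prune
  N4 x:[39/2,61/2] y:[4,32/3] z:[41/2,33] -> miss, prune
  N10 x:[19/2,37/2] y:[11/3,47/3] z:[13,19] -> hit [13,47/3], descend [5, 8, 12]
    N5 x:[19/2,12] y:[19/3,9] z:[27/2,19] -> miss, prune
    N8 x:[17,37/2] y:[14/3,19/3] z:[35/2,37/2] -> miss, prune
    N12 x:[13,14] y:[11/3,47/3] z:[13,15] -> hit [13,14] leaf, test {P7(miss), P19@t=41/3}
  N14 x:[12,19] y:[5/3,47/3] z:[22,32] -> miss, prune

Summary -> nodes [0, 2, 4, 10, 5, 8, 12, 14]; box-tests=8; leaf-entries=1; first=P19

== RESULT ==
8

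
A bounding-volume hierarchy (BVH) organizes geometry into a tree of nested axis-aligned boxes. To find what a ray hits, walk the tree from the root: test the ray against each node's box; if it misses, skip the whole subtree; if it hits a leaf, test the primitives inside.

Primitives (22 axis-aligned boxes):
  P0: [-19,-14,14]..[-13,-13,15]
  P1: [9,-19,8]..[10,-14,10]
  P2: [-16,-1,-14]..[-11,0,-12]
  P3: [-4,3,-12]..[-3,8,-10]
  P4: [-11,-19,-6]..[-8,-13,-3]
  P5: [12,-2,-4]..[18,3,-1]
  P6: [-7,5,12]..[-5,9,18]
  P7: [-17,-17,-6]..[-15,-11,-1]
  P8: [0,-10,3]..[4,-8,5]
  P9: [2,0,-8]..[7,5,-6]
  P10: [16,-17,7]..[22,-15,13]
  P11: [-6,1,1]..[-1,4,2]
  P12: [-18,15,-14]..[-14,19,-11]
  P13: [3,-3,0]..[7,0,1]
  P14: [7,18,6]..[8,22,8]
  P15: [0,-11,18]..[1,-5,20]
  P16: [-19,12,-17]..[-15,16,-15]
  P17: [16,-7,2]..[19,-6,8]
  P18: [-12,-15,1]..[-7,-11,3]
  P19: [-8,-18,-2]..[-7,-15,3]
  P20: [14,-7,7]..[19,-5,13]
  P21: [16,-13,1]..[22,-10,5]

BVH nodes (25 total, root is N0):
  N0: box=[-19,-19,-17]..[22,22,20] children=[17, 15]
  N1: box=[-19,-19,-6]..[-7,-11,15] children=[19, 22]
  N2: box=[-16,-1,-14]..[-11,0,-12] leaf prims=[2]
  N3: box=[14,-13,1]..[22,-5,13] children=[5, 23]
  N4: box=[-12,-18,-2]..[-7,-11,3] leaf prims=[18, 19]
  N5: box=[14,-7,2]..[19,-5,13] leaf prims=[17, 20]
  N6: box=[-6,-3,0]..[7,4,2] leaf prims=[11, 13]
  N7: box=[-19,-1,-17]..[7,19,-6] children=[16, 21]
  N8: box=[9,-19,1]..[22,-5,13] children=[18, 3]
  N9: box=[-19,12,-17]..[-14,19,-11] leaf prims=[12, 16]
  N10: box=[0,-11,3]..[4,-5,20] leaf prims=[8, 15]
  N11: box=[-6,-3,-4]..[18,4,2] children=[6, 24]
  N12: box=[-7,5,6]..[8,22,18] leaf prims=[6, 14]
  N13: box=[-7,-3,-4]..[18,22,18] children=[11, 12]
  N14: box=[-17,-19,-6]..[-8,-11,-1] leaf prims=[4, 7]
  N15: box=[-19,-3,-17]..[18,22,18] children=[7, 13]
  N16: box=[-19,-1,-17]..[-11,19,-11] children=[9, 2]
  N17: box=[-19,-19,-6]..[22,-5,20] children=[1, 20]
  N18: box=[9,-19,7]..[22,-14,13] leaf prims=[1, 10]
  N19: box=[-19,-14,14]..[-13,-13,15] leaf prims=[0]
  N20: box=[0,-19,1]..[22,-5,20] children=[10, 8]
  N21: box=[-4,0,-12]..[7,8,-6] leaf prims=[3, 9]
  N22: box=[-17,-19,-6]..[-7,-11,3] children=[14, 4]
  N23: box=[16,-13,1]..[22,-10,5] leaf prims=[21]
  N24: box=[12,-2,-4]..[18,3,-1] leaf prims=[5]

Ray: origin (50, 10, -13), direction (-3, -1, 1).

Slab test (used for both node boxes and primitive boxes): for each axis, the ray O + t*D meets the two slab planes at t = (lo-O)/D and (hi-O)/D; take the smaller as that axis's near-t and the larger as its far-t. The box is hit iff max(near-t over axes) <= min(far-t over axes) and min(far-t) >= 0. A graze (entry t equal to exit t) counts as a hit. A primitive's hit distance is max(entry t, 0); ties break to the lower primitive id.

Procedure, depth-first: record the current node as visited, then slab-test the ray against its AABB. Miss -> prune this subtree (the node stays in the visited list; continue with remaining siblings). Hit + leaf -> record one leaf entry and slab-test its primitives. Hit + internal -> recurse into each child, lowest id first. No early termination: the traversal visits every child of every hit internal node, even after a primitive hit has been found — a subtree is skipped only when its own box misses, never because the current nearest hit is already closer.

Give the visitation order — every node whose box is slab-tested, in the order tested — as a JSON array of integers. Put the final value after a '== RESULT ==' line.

Traverse from the root:
N0 x:[28/3,23] y:[-12,29] z:[-4,33] -> hit [28/3,23], descend [15, 17]
  N15 x:[32/3,23] y:[-12,13] z:[-4,31] -> hit [32/3,13], descend [7, 13]
    N7 x:[43/3,23] y:[-9,11] z:[-4,7] -> miss, prune
    N13 x:[32/3,19] y:[-12,13] z:[9,31] -> hit [32/3,13], descend [11, 12]
      N11 x:[32/3,56/3] y:[6,13] z:[9,15] -> hit [32/3,13], descend [6, 24]
        N6 x:[43/3,56/3] y:[6,13] z:[13,15] -> miss, prune
        N24 x:[32/3,38/3] y:[7,12] z:[9,12] -> hit [32/3,12] leaf, test {P5@t=32/3}
      N12 x:[14,19] y:[-12,5] z:[19,31] -> miss, prune
  N17 x:[28/3,23] y:[15,29] z:[7,33] -> hit [15,23], descend [1, 20]
    N1 x:[19,23] y:[21,29] z:[7,28] -> hit [21,23], descend [19, 22]
      N19 x:[21,23] y:[23,24] z:[27,28] -> miss, prune
      N22 x:[19,67/3] y:[21,29] z:[7,16] -> miss, prune
    N20 x:[28/3,50/3] y:[15,29] z:[14,33] -> hit [15,50/3], descend [8, 10]
      N8 x:[28/3,41/3] y:[15,29] z:[14,26] -> miss, prune
      N10 x:[46/3,50/3] y:[15,21] z:[16,33] -> hit [16,50/3] leaf, test {P8(miss), P15(miss)}

Summary -> nodes [0, 15, 7, 13, 11, 6, 24, 12, 17, 1, 19, 22, 20, 8, 10]; box-tests=15; leaf-entries=2; first=P5

== RESULT ==
[0, 15, 7, 13, 11, 6, 24, 12, 17, 1, 19, 22, 20, 8, 10]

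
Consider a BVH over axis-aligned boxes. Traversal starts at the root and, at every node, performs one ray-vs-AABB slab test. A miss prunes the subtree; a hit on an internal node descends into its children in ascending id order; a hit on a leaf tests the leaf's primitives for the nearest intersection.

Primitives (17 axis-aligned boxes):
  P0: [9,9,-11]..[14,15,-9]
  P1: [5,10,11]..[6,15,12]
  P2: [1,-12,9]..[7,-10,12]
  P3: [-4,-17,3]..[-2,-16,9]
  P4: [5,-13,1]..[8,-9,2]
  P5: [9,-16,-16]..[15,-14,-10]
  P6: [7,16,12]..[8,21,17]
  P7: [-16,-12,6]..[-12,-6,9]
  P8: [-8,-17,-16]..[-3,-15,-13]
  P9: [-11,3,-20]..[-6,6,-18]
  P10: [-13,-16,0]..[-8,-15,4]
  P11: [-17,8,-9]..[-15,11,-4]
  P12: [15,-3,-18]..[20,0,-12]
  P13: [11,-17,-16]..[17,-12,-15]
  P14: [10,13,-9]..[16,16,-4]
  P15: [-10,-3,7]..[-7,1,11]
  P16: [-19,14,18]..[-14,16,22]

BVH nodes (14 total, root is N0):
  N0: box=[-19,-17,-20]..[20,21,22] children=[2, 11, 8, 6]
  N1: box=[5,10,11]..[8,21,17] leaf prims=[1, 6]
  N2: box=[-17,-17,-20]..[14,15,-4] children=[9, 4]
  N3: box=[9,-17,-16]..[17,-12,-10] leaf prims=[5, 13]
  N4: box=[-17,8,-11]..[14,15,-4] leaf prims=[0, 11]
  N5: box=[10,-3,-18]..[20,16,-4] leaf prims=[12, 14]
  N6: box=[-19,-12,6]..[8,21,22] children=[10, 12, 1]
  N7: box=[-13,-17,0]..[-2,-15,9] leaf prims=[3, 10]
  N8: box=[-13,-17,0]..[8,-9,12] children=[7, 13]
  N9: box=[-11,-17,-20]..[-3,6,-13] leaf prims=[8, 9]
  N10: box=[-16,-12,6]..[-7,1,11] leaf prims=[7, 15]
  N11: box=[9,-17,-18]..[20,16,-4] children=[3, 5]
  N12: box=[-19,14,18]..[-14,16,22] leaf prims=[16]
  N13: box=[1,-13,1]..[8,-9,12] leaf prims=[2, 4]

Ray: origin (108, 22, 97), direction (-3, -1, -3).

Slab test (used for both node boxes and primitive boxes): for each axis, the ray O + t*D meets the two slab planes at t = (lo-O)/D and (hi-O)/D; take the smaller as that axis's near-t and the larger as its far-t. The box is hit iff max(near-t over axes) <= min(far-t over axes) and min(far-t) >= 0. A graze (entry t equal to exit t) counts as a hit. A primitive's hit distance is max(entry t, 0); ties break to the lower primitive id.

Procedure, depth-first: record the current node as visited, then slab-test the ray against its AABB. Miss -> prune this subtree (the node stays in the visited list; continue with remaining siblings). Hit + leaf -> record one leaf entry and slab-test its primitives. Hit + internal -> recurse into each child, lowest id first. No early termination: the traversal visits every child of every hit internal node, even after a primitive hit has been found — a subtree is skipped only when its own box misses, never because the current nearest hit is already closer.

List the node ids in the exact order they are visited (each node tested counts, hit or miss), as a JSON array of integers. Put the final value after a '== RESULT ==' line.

Walk:
N0 x:[88/3,127/3] y:[1,39] z:[25,39] -> hit [88/3,39], descend [2, 6, 8, 11]
  N2 x:[94/3,125/3] y:[7,39] z:[101/3,39] -> hit [101/3,39], descend [4, 9]
    N4 x:[94/3,125/3] y:[7,14] z:[101/3,36] -> miss, prune
    N9 x:[37,119/3] y:[16,39] z:[110/3,39] -> hit [37,39] leaf, test {P8@t=37, P9(miss)}
  N6 x:[100/3,127/3] y:[1,34] z:[25,91/3] -> miss, prune
  N8 x:[100/3,121/3] y:[31,39] z:[85/3,97/3] -> miss, prune
  N11 x:[88/3,33] y:[6,39] z:[101/3,115/3] -> miss, prune

Summary -> nodes [0, 2, 4, 9, 6, 8, 11]; box-tests=7; leaf-entries=1; first=P8

== RESULT ==
[0, 2, 4, 9, 6, 8, 11]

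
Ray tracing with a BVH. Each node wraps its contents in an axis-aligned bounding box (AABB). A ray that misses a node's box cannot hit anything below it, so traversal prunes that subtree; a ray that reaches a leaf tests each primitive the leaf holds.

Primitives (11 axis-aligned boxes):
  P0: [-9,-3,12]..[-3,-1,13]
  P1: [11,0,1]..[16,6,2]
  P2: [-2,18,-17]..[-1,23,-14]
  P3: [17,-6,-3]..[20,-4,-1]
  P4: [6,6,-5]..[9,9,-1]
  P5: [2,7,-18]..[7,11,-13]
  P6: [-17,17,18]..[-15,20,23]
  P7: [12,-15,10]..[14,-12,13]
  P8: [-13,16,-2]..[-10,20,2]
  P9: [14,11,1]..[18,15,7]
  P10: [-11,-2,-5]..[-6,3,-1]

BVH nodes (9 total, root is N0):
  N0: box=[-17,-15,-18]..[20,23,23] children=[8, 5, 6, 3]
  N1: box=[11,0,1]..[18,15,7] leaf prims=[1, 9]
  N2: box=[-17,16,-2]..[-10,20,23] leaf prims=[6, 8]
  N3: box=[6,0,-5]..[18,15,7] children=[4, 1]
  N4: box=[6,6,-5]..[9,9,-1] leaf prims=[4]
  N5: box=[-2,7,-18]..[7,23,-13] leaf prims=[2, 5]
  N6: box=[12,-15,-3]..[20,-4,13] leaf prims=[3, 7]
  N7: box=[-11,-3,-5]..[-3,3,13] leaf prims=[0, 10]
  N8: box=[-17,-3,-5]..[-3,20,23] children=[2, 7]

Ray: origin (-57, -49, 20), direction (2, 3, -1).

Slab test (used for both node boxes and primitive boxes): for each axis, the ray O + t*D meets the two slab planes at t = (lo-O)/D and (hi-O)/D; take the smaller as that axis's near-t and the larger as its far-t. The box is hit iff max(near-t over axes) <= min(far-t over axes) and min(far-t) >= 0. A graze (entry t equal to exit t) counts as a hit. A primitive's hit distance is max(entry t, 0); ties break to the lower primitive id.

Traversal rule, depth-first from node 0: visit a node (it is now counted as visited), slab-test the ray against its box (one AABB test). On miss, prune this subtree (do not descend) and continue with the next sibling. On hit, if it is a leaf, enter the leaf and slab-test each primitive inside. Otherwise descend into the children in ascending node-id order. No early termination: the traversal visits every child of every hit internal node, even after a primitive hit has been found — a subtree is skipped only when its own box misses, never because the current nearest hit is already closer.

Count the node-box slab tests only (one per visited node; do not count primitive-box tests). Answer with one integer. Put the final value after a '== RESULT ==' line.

Walk:
N0 x:[20,77/2] y:[34/3,24] z:[-3,38] -> hit [20,24], descend [3, 5, 6, 8]
  N3 x:[63/2,75/2] y:[49/3,64/3] z:[13,25] -> miss, prune
  N5 x:[55/2,32] y:[56/3,24] z:[33,38] -> miss, prune
  N6 x:[69/2,77/2] y:[34/3,15] z:[7,23] -> miss, prune
  N8 x:[20,27] y:[46/3,23] z:[-3,25] -> hit [20,23], descend [2, 7]
    N2 x:[20,47/2] y:[65/3,23] z:[-3,22] -> hit [65/3,22] leaf, test {P6(miss), P8@t=22}
    N7 x:[23,27] y:[46/3,52/3] z:[7,25] -> miss, prune

7 AABB tests over nodes [0, 3, 5, 6, 8, 2, 7]; 1 leaf entered; closest P8.

== RESULT ==
7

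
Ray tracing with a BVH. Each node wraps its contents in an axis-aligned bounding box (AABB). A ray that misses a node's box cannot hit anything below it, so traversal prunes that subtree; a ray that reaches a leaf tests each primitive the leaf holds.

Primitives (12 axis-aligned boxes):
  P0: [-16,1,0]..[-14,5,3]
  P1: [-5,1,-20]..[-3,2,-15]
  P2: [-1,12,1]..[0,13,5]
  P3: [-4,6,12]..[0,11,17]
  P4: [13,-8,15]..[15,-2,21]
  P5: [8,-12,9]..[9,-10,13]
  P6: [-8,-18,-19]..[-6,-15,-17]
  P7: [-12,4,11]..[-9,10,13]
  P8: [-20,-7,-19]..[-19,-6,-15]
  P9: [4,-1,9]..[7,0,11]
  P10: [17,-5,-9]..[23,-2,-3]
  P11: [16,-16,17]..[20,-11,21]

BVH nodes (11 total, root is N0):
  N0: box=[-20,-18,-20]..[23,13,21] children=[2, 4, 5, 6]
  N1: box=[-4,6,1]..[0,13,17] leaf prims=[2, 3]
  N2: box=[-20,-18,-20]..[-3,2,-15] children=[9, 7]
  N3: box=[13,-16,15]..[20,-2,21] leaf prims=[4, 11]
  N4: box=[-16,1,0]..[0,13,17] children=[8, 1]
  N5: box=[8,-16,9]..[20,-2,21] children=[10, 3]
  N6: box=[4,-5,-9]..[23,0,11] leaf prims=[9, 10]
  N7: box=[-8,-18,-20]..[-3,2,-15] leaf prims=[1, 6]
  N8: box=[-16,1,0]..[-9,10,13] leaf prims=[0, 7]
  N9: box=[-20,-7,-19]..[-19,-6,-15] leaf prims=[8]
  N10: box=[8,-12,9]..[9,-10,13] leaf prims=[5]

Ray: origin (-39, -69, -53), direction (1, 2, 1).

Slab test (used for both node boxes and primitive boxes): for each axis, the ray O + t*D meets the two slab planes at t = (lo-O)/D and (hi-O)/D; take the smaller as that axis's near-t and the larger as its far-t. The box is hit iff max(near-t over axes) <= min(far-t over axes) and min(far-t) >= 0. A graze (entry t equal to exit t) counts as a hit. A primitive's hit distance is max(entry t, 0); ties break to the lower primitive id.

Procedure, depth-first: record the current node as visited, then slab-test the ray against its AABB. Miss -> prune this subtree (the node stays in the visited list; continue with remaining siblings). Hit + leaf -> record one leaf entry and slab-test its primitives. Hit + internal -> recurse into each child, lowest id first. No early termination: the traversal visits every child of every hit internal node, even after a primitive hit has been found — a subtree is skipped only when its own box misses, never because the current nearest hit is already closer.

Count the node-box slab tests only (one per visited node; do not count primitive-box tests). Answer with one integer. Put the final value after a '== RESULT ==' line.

Trace the traversal:
N0 x:[19,62] y:[51/2,41] z:[33,74] -> hit [33,41], descend [2, 4, 5, 6]
  N2 x:[19,36] y:[51/2,71/2] z:[33,38] -> hit [33,71/2], descend [7, 9]
    N7 x:[31,36] y:[51/2,71/2] z:[33,38] -> hit [33,71/2] leaf, test {P1@t=35, P6(miss)}
    N9 x:[19,20] y:[31,63/2] z:[34,38] -> miss, prune
  N4 x:[23,39] y:[35,41] z:[53,70] -> miss, prune
  N5 x:[47,59] y:[53/2,67/2] z:[62,74] -> miss, prune
  N6 x:[43,62] y:[32,69/2] z:[44,64] -> miss, prune

order=[0, 2, 7, 9, 4, 5, 6]  |boxes|=7  |leaves|=1  hit=P1

== RESULT ==
7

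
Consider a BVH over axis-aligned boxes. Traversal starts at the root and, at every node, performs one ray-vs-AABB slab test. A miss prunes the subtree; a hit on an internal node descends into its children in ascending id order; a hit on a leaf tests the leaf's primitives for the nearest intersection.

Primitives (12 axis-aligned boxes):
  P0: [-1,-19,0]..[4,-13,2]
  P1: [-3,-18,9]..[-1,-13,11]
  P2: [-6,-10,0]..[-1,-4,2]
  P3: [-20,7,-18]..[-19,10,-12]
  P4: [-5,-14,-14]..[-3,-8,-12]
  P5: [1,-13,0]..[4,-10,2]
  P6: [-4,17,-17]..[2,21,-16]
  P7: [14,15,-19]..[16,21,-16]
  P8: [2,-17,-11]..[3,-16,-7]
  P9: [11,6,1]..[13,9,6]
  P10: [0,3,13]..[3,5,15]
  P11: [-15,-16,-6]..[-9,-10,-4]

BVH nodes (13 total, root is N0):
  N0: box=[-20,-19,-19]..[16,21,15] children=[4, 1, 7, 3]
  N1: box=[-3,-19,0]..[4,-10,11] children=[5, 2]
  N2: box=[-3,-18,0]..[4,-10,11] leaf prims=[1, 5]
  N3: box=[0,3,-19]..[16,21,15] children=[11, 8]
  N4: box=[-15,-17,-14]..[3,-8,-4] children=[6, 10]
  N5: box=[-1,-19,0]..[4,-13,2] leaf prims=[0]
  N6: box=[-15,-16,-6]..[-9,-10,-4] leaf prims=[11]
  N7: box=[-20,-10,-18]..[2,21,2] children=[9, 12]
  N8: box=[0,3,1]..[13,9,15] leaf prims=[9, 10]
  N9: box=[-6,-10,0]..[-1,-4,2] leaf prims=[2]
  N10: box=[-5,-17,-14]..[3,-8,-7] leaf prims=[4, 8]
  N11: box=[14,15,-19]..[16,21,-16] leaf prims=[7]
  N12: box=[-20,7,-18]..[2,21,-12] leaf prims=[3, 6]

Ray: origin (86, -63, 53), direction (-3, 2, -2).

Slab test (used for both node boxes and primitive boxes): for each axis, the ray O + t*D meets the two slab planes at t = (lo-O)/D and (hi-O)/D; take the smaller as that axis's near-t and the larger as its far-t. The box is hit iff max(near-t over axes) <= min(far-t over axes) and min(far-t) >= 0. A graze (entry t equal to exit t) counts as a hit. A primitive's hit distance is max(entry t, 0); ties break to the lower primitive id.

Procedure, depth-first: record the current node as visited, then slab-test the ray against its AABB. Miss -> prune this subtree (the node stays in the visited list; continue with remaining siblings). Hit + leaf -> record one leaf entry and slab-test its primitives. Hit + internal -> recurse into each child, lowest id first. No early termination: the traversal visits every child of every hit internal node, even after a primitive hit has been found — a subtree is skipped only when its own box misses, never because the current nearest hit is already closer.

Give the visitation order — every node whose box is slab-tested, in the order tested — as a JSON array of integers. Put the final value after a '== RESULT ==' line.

Trace the traversal:
N0 x:[70/3,106/3] y:[22,42] z:[19,36] -> hit [70/3,106/3], descend [1, 3, 4, 7]
  N1 x:[82/3,89/3] y:[22,53/2] z:[21,53/2] -> miss, prune
  N3 x:[70/3,86/3] y:[33,42] z:[19,36] -> miss, prune
  N4 x:[83/3,101/3] y:[23,55/2] z:[57/2,67/2] -> miss, prune
  N7 x:[28,106/3] y:[53/2,42] z:[51/2,71/2] -> hit [28,106/3], descend [9, 12]
    N9 x:[29,92/3] y:[53/2,59/2] z:[51/2,53/2] -> miss, prune
    N12 x:[28,106/3] y:[35,42] z:[65/2,71/2] -> hit [35,106/3] leaf, test {P3@t=35, P6(miss)}

7 AABB tests over nodes [0, 1, 3, 4, 7, 9, 12]; 1 leaf entered; closest P3.

== RESULT ==
[0, 1, 3, 4, 7, 9, 12]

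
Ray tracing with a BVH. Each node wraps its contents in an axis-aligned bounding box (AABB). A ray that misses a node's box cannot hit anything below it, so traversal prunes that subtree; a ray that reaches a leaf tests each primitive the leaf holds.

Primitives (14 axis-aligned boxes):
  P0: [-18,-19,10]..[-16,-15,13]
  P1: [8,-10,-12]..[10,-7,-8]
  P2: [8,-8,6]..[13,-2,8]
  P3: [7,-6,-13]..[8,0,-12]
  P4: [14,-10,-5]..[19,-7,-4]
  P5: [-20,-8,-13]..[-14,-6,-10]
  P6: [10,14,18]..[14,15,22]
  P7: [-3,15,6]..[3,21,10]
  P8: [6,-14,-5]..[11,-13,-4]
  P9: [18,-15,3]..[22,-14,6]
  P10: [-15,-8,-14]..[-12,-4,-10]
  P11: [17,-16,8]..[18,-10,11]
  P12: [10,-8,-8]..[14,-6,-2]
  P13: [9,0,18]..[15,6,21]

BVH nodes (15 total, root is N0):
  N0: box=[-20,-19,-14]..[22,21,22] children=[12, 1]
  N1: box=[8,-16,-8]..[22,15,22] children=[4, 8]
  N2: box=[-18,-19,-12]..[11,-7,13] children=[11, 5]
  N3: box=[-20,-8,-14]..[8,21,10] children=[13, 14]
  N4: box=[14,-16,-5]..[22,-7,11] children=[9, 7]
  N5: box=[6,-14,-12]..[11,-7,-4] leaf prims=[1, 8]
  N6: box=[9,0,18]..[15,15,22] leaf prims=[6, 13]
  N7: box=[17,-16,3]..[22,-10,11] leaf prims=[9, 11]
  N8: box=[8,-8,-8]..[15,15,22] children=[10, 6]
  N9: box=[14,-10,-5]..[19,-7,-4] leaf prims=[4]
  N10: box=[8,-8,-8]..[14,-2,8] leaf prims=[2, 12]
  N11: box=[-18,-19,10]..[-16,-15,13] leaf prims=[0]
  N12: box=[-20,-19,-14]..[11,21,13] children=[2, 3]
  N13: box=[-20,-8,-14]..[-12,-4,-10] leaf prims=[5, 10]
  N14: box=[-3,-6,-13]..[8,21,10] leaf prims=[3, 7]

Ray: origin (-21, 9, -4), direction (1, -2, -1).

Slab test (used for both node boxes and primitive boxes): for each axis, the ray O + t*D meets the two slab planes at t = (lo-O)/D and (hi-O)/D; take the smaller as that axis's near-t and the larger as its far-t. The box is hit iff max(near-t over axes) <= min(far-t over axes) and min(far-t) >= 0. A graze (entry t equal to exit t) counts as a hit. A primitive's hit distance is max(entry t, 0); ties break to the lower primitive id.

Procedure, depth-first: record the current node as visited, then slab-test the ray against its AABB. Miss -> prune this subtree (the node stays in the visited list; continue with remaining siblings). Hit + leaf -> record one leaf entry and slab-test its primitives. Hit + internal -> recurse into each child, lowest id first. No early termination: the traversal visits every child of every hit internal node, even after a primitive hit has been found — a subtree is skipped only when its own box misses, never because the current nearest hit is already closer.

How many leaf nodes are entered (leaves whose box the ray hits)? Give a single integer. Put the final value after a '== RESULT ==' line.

Walk:
N0 x:[1,43] y:[-6,14] z:[-26,10] -> hit [1,10], descend [1, 12]
  N1 x:[29,43] y:[-3,25/2] z:[-26,4] -> miss, prune
  N12 x:[1,32] y:[-6,14] z:[-17,10] -> hit [1,10], descend [2, 3]
    N2 x:[3,32] y:[8,14] z:[-17,8] -> hit [8,8], descend [5, 11]
      N5 x:[27,32] y:[8,23/2] z:[0,8] -> miss, prune
      N11 x:[3,5] y:[12,14] z:[-17,-14] -> miss, prune
    N3 x:[1,29] y:[-6,17/2] z:[-14,10] -> hit [1,17/2], descend [13, 14]
      N13 x:[1,9] y:[13/2,17/2] z:[6,10] -> hit [13/2,17/2] leaf, test {P5(miss), P10@t=13/2}
      N14 x:[18,29] y:[-6,15/2] z:[-14,9] -> miss, prune

Summary -> nodes [0, 1, 12, 2, 5, 11, 3, 13, 14]; box-tests=9; leaf-entries=1; first=P10

== RESULT ==
1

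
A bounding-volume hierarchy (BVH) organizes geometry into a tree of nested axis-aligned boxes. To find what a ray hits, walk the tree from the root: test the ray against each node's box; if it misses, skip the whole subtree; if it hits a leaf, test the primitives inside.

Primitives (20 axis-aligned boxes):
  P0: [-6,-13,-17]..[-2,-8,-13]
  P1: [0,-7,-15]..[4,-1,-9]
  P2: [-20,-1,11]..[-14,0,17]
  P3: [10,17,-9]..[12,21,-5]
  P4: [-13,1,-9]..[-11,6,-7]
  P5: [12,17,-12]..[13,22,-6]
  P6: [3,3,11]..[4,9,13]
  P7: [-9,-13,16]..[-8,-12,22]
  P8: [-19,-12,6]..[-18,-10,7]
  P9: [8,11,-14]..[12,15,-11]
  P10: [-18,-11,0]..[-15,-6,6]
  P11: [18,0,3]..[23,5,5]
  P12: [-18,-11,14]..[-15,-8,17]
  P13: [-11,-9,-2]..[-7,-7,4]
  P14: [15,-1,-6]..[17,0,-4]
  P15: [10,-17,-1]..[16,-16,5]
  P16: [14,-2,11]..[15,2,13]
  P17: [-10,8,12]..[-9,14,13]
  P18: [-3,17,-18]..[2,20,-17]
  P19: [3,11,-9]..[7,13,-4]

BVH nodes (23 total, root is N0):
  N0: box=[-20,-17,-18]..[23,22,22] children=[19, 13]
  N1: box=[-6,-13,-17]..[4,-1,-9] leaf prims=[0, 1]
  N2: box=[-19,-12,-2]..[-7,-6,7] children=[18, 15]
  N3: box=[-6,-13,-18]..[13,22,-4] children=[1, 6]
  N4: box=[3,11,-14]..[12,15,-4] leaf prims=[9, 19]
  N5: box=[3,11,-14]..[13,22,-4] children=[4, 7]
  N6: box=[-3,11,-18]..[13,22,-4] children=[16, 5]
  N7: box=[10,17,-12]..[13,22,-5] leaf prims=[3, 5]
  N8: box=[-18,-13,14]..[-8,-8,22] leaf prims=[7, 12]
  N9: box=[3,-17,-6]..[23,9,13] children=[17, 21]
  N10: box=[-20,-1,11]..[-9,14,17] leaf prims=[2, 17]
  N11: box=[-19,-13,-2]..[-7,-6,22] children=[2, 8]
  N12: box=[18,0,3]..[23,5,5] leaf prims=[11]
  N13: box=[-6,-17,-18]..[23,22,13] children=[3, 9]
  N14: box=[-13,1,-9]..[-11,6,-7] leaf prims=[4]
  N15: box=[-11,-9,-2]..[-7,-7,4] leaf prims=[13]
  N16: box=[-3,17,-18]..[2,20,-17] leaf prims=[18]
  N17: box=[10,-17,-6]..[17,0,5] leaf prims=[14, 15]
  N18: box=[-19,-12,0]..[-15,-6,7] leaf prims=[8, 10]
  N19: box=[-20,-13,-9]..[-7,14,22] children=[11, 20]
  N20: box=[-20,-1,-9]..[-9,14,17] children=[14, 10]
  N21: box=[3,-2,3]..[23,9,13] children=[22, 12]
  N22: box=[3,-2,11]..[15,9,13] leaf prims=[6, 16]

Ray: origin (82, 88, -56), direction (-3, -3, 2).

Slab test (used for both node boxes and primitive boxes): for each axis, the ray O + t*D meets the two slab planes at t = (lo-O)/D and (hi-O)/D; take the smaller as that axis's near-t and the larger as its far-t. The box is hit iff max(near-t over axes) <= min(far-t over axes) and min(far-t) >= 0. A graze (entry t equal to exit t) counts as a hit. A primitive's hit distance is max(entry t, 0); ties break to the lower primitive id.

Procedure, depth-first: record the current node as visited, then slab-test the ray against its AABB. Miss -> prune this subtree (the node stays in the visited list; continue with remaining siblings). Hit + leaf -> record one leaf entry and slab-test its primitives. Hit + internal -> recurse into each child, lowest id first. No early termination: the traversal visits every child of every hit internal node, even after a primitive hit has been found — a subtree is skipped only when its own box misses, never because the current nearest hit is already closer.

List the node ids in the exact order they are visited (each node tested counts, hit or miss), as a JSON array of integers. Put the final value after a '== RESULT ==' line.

Traverse from the root:
N0 x:[59/3,34] y:[22,35] z:[19,39] -> hit [22,34], descend [13, 19]
  N13 x:[59/3,88/3] y:[22,35] z:[19,69/2] -> hit [22,88/3], descend [3, 9]
    N3 x:[23,88/3] y:[22,101/3] z:[19,26] -> hit [23,26], descend [1, 6]
      N1 x:[26,88/3] y:[89/3,101/3] z:[39/2,47/2] -> miss, prune
      N6 x:[23,85/3] y:[22,77/3] z:[19,26] -> hit [23,77/3], descend [5, 16]
        N5 x:[23,79/3] y:[22,77/3] z:[21,26] -> hit [23,77/3], descend [4, 7]
          N4 x:[70/3,79/3] y:[73/3,77/3] z:[21,26] -> hit [73/3,77/3] leaf, test {P9(miss), P19@t=25}
          N7 x:[23,24] y:[22,71/3] z:[22,51/2] -> hit [23,71/3] leaf, test {P3@t=47/2, P5@t=23}
        N16 x:[80/3,85/3] y:[68/3,71/3] z:[19,39/2] -> miss, prune
    N9 x:[59/3,79/3] y:[79/3,35] z:[25,69/2] -> hit [79/3,79/3], descend [17, 21]
      N17 x:[65/3,24] y:[88/3,35] z:[25,61/2] -> miss, prune
      N21 x:[59/3,79/3] y:[79/3,30] z:[59/2,69/2] -> miss, prune
  N19 x:[89/3,34] y:[74/3,101/3] z:[47/2,39] -> hit [89/3,101/3], descend [11, 20]
    N11 x:[89/3,101/3] y:[94/3,101/3] z:[27,39] -> hit [94/3,101/3], descend [2, 8]
      N2 x:[89/3,101/3] y:[94/3,100/3] z:[27,63/2] -> hit [94/3,63/2], descend [15, 18]
        N15 x:[89/3,31] y:[95/3,97/3] z:[27,30] -> miss, prune
        N18 x:[97/3,101/3] y:[94/3,100/3] z:[28,63/2] -> miss, prune
      N8 x:[30,100/3] y:[32,101/3] z:[35,39] -> miss, prune
    N20 x:[91/3,34] y:[74/3,89/3] z:[47/2,73/2] -> miss, prune

Summary -> nodes [0, 13, 3, 1, 6, 5, 4, 7, 16, 9, 17, 21, 19, 11, 2, 15, 18, 8, 20]; box-tests=19; leaf-entries=2; first=P5

== RESULT ==
[0, 13, 3, 1, 6, 5, 4, 7, 16, 9, 17, 21, 19, 11, 2, 15, 18, 8, 20]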